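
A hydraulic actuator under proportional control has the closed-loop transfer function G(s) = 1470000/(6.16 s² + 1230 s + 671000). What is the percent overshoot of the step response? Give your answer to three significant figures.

%OS ≈ 36.9%

Dividing through by 6.16: denominator becomes s² + 199.7 s + 108900.
So ω_n = √108900 = 330 rad/s and ζ = 199.7/(2·330) = 0.302.
%OS = 100·exp(−πζ/√(1−ζ²)) = 36.9%.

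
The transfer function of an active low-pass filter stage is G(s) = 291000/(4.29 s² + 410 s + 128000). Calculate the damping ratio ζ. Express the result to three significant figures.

ζ ≈ 0.277

Dividing through by 4.29: denominator becomes s² + 95.57 s + 29840.
So ω_n = √29840 = 173 rad/s and ζ = 95.57/(2·173) = 0.277.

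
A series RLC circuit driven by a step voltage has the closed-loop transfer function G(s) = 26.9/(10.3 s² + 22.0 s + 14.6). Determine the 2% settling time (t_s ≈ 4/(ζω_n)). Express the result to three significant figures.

Dividing through by 10.3: denominator becomes s² + 2.136 s + 1.417.
So ω_n = √1.417 = 1.19 rad/s and ζ = 2.136/(2·1.19) = 0.897.
t_s ≈ 4/(ζω_n) = 3.75 s.

t_s ≈ 3.75 s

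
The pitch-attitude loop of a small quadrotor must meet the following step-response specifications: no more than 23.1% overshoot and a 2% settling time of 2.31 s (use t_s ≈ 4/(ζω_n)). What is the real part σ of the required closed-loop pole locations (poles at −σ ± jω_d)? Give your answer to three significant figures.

σ ≈ 1.73

The settling-time spec alone fixes σ = ζω_n = 4/t_s = 4/2.31 = 1.73.
(Overshoot then fixes ζ = 0.423 and hence ω_d = σ·√(1−ζ²)/ζ = 3.71 rad/s.)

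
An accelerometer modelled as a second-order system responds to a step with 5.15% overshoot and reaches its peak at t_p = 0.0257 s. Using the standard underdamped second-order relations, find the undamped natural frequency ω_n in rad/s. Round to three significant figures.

ω_n ≈ 168 rad/s

From the overshoot, ζ = −ln(OS)/√(π²+ln²(OS)) = 0.687.
From t_p = π/ω_d, ω_d = π/0.0257 = 122 rad/s, so ω_n = ω_d/√(1−ζ²) = 168 rad/s.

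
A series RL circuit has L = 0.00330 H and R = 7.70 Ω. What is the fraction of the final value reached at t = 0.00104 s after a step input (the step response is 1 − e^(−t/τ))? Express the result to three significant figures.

τ = L/R = 0.00330/7.70 = 0.000429 s.
y(t)/y_∞ = 1 − e^(−t/τ) = 1 − e^(−0.00104/0.000429) = 1 − e^(−2.43) = 0.912.

y/y_∞ ≈ 0.912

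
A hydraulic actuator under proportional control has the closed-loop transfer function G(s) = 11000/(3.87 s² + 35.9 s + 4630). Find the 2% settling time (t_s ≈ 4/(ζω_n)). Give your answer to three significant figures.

t_s ≈ 0.862 s

Dividing through by 3.87: denominator becomes s² + 9.276 s + 1196.
So ω_n = √1196 = 34.6 rad/s and ζ = 9.276/(2·34.6) = 0.134.
t_s ≈ 4/(ζω_n) = 0.862 s.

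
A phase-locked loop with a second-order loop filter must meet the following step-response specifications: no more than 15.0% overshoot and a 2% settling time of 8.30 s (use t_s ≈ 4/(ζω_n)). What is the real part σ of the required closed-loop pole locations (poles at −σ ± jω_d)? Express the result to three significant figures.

σ ≈ 0.482

The settling-time spec alone fixes σ = ζω_n = 4/t_s = 4/8.30 = 0.482.
(Overshoot then fixes ζ = 0.517 and hence ω_d = σ·√(1−ζ²)/ζ = 0.798 rad/s.)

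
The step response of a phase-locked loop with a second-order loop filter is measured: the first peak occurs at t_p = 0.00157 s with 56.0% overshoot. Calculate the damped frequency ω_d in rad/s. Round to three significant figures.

ω_d ≈ 2000 rad/s

t_p = π/ω_d, so ω_d = π/0.00157 = 2000 rad/s.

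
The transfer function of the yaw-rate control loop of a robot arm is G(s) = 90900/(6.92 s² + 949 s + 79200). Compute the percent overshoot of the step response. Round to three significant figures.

Dividing through by 6.92: denominator becomes s² + 137.1 s + 11450.
So ω_n = √11450 = 107 rad/s and ζ = 137.1/(2·107) = 0.641.
%OS = 100·exp(−πζ/√(1−ζ²)) = 7.26%.

%OS ≈ 7.26%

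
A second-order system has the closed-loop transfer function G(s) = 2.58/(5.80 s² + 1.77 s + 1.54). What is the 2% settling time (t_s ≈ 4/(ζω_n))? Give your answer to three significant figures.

Dividing through by 5.80: denominator becomes s² + 0.3052 s + 0.2655.
So ω_n = √0.2655 = 0.515 rad/s and ζ = 0.3052/(2·0.515) = 0.296.
t_s ≈ 4/(ζω_n) = 26.2 s.

t_s ≈ 26.2 s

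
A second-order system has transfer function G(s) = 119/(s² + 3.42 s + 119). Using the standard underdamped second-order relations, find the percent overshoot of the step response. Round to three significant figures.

%OS ≈ 60.7%

Matching coefficients with s² + 2ζω_n s + ω_n² gives ω_n² = 119 ⇒ ω_n = 10.9 rad/s, and ζ = 3.42/(2ω_n) = 0.157.
%OS = 100 e^{−πζ/√(1−ζ²)} with ζ = 0.157 gives 60.7%.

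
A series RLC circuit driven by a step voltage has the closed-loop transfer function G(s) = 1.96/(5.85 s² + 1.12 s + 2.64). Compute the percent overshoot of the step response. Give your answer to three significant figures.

Dividing through by 5.85: denominator becomes s² + 0.1915 s + 0.4513.
So ω_n = √0.4513 = 0.672 rad/s and ζ = 0.1915/(2·0.672) = 0.142.
%OS = 100·exp(−πζ/√(1−ζ²)) = 63.6%.

%OS ≈ 63.6%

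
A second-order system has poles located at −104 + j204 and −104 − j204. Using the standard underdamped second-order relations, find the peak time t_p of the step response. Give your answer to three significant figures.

t_p = π/ω_d with ω_d = 204 (the imaginary part), so t_p = 0.0154 s.

t_p ≈ 0.0154 s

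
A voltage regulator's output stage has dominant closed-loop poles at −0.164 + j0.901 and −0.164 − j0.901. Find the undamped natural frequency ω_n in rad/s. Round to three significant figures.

The poles are at −σ ± jω_d with σ = 0.164 and ω_d = 0.901, so ω_n = √(σ²+ω_d²) = 0.916 rad/s and ζ = σ/ω_n = 0.179.

ω_n ≈ 0.916 rad/s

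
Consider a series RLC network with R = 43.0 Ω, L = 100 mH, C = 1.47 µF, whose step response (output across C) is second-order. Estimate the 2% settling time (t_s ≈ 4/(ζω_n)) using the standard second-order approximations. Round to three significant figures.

For a series RLC circuit (capacitor voltage as output), ω_n = 1/√(LC) = 1/√(100 mH · 1.47 µF) = 2610 rad/s.
ζ = (R/2)·√(C/L) = (43.0/2)·√(1.47 µF/100 mH) = 0.0824.
t_s ≈ 4/(ζω_n) = 0.0186 s.

t_s ≈ 0.0186 s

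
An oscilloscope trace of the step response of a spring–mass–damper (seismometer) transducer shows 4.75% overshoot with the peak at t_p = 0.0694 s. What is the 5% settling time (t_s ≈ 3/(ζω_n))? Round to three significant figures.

t_s ≈ 0.0683 s

ζ from %OS: ζ = |ln 0.0475|/√(π²+ln²0.0475) = 0.696.
From t_p = π/ω_d, ω_d = π/0.0694 = 45.3 rad/s, so ω_n = ω_d/√(1−ζ²) = 63.1 rad/s.
t_s ≈ 3/(ζω_n) = 3/(0.696·63.1) = 0.0683 s.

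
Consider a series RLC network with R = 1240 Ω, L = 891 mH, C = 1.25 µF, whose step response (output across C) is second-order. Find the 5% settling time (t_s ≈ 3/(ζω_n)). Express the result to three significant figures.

For a series RLC circuit (capacitor voltage as output), ω_n = 1/√(LC) = 1/√(891 mH · 1.25 µF) = 948 rad/s.
ζ = (R/2)·√(C/L) = (1240/2)·√(1.25 µF/891 mH) = 0.734.
t_s ≈ 3/(ζω_n) = 0.00431 s.

t_s ≈ 0.00431 s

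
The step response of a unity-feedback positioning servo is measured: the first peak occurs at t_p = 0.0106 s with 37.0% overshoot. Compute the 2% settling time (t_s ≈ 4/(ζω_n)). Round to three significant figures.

The overshoot fixes ζ = −ln(OS)/√(π²+ln²(OS)) = 0.302.
t_p = π/ω_d ⇒ ω_d = 296 rad/s; then ω_n = ω_d/√(1−ζ²) = 311 rad/s.
t_s ≈ 4/(ζω_n) = 4/(0.302·311) = 0.0426 s.

t_s ≈ 0.0426 s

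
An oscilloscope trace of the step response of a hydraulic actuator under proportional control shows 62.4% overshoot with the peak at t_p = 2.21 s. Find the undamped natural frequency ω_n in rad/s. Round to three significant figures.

ω_n ≈ 1.44 rad/s

ζ from %OS: ζ = |ln 0.624|/√(π²+ln²0.624) = 0.148.
t_p = π/ω_d ⇒ ω_d = 1.42 rad/s; then ω_n = ω_d/√(1−ζ²) = 1.44 rad/s.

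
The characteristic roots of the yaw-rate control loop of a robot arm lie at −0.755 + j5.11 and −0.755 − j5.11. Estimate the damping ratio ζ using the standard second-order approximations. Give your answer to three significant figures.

ζ ≈ 0.146

The poles are at −σ ± jω_d with σ = 0.755 and ω_d = 5.11, so ω_n = √(σ²+ω_d²) = 5.17 rad/s and ζ = σ/ω_n = 0.146.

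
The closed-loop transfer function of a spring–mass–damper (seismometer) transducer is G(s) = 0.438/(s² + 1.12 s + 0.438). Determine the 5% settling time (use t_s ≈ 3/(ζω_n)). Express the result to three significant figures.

ω_n = √0.438 = 0.662 rad/s; ζ = 1.12/(2·0.662) = 0.846.
t_s ≈ 3/(ζω_n) = 3/(0.846·0.662) = 5.36 s.

t_s ≈ 5.36 s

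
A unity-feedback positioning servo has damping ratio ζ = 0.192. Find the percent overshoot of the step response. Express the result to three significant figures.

For an underdamped second-order system, %OS = 100·exp(−πζ/√(1−ζ²)).
πζ/√(1−ζ²) = π·0.192/√(1−0.0369) = 0.6146, so %OS = 100·e^(−0.6146) = 54.1%.

%OS ≈ 54.1%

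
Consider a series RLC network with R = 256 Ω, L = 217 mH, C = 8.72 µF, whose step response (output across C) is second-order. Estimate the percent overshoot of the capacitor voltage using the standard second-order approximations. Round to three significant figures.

For a series RLC circuit (capacitor voltage as output), ω_n = 1/√(LC) = 1/√(217 mH · 8.72 µF) = 727 rad/s.
ζ = (R/2)·√(C/L) = (256/2)·√(8.72 µF/217 mH) = 0.811.
Overshoot: exp(−π·0.811/√(1−0.811²)) = 0.0128, i.e. 1.28%.

%OS ≈ 1.28%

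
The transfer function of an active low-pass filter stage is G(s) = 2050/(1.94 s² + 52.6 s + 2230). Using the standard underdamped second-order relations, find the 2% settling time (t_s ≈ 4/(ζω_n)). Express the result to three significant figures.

t_s ≈ 0.295 s

Dividing through by 1.94: denominator becomes s² + 27.11 s + 1149.
So ω_n = √1149 = 33.9 rad/s and ζ = 27.11/(2·33.9) = 0.400.
t_s ≈ 4/(ζω_n) = 0.295 s.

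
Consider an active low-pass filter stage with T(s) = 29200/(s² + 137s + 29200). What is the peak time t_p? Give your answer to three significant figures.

t_p ≈ 0.0201 s

ω_n = √29200 = 171 rad/s; ζ = 137/(2·171) = 0.401.
ω_d = ω_n√(1−ζ²) = 157 rad/s. Then t_p = π/ω_d = 0.0201 s.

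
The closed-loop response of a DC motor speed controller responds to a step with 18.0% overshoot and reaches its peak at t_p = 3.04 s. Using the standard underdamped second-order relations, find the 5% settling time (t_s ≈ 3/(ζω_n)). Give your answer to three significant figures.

The overshoot fixes ζ = −ln(OS)/√(π²+ln²(OS)) = 0.479.
t_p = π/ω_d ⇒ ω_d = 1.03 rad/s; then ω_n = ω_d/√(1−ζ²) = 1.18 rad/s.
t_s ≈ 3/(ζω_n) = 3/(0.479·1.18) = 5.32 s.

t_s ≈ 5.32 s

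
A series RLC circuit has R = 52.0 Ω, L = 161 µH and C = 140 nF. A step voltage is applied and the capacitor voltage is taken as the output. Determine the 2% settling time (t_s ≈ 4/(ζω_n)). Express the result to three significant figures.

For a series RLC circuit (capacitor voltage as output), ω_n = 1/√(LC) = 1/√(161 µH · 140 nF) = 211000 rad/s.
ζ = (R/2)·√(C/L) = (52.0/2)·√(140 nF/161 µH) = 0.767.
t_s ≈ 4/(ζω_n) = 0.0000248 s.

t_s ≈ 0.0000248 s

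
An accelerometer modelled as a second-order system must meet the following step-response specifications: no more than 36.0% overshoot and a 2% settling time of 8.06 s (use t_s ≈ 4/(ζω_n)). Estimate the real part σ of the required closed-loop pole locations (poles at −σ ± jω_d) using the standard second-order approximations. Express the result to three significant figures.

σ ≈ 0.496

The settling-time spec alone fixes σ = ζω_n = 4/t_s = 4/8.06 = 0.496.
(Overshoot then fixes ζ = 0.309 and hence ω_d = σ·√(1−ζ²)/ζ = 1.53 rad/s.)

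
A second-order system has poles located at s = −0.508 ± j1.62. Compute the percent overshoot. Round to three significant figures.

%OS ≈ 37.3%

|pole| = ω_n = √(0.508² + 1.62²) = 1.70 rad/s; ζ = cos θ = σ/ω_n = 0.299.
%OS = 100·exp(−πζ/√(1−ζ²)) = 37.3%.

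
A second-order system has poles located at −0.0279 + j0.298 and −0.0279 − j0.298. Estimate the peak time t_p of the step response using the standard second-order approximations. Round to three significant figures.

t_p ≈ 10.5 s

t_p = π/ω_d with ω_d = 0.298 (the imaginary part), so t_p = 10.5 s.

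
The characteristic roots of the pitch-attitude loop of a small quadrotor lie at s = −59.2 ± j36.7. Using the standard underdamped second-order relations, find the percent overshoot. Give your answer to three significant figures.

%OS ≈ 0.630%

With σ = 59.2, ω_d = 36.7: ω_n = √(σ²+ω_d²) = 69.7 rad/s, ζ = σ/ω_n = 0.850.
%OS = 100 e^{−πζ/√(1−ζ²)} with ζ = 0.850 gives 0.630%.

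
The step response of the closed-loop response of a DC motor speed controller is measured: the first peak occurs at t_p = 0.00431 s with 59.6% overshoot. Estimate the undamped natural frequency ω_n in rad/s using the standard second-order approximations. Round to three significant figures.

The overshoot fixes ζ = −ln(OS)/√(π²+ln²(OS)) = 0.163.
t_p = π/ω_d ⇒ ω_d = 729 rad/s; then ω_n = ω_d/√(1−ζ²) = 739 rad/s.

ω_n ≈ 739 rad/s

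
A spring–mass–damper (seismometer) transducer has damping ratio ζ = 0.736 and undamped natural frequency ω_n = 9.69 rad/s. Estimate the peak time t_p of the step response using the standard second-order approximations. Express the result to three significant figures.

t_p ≈ 0.479 s

The damped frequency is ω_d = ω_n√(1−ζ²) = 9.69·√(1−0.542) = 6.56 rad/s.
Peak time t_p = π/ω_d = π/6.56 = 0.479 s.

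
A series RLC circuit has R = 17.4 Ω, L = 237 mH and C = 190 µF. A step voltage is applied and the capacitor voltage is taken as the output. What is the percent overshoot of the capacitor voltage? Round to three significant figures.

For a series RLC circuit (capacitor voltage as output), ω_n = 1/√(LC) = 1/√(237 mH · 190 µF) = 149 rad/s.
ζ = (R/2)·√(C/L) = (17.4/2)·√(190 µF/237 mH) = 0.246.
%OS = 100·exp(−πζ/√(1−ζ²)) = 45.0%.

%OS ≈ 45.0%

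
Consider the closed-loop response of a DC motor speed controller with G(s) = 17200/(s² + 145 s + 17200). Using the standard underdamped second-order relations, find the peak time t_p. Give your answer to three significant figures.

Comparing the denominator to s² + 2ζω_n s + ω_n²: ω_n = √17200 = 131 rad/s, and 2ζω_n = 145 so ζ = 145/(2·131) = 0.553.
ω_d = 131·√(1 − 0.553²) = 109 rad/s. Then t_p = π/ω_d = 0.0287 s.

t_p ≈ 0.0287 s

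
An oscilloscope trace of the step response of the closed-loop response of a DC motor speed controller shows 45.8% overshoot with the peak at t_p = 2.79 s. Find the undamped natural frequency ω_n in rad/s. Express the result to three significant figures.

ζ from %OS: ζ = |ln 0.458|/√(π²+ln²0.458) = 0.241.
t_p = π/ω_d ⇒ ω_d = 1.13 rad/s; then ω_n = ω_d/√(1−ζ²) = 1.16 rad/s.

ω_n ≈ 1.16 rad/s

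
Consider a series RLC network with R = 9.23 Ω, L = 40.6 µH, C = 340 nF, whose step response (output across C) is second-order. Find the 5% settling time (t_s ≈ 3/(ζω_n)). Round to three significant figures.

t_s ≈ 0.0000264 s

For a series RLC circuit (capacitor voltage as output), ω_n = 1/√(LC) = 1/√(40.6 µH · 340 nF) = 269000 rad/s.
ζ = (R/2)·√(C/L) = (9.23/2)·√(340 nF/40.6 µH) = 0.422.
t_s ≈ 3/(ζω_n) = 0.0000264 s.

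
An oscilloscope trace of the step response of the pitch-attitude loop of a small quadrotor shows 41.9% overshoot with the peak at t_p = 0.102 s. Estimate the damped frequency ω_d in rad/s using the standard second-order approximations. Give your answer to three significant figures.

ω_d ≈ 30.8 rad/s

t_p = π/ω_d, so ω_d = π/0.102 = 30.8 rad/s.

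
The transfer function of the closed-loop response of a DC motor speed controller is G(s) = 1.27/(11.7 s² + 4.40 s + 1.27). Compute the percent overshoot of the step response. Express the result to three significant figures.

Dividing through by 11.7: denominator becomes s² + 0.3761 s + 0.1085.
So ω_n = √0.1085 = 0.329 rad/s and ζ = 0.3761/(2·0.329) = 0.571.
%OS = 100 e^{−πζ/√(1−ζ²)} with ζ = 0.571 gives 11.3%.

%OS ≈ 11.3%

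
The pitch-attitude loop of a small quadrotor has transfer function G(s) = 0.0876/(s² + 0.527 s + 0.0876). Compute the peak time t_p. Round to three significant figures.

ω_n = √0.0876 = 0.296 rad/s; ζ = 0.527/(2·0.296) = 0.890.
ω_d = ω_n√(1−ζ²) = 0.135 rad/s. Then t_p = π/ω_d = 23.3 s.

t_p ≈ 23.3 s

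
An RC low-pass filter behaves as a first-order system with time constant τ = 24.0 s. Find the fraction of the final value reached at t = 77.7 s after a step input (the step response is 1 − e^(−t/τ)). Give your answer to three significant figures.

y/y_∞ ≈ 0.961

y(t)/y_∞ = 1 − e^(−t/τ) = 1 − e^(−77.7/24.0) = 1 − e^(−3.24) = 0.961.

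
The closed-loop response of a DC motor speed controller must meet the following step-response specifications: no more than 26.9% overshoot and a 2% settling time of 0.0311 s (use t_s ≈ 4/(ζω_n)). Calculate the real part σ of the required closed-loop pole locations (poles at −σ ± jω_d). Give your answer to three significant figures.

The settling-time spec alone fixes σ = ζω_n = 4/t_s = 4/0.0311 = 129.
(Overshoot then fixes ζ = 0.386 and hence ω_d = σ·√(1−ζ²)/ζ = 308 rad/s.)

σ ≈ 129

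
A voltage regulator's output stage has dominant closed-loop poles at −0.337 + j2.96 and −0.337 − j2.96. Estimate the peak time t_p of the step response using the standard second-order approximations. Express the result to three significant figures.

t_p = π/ω_d with ω_d = 2.96 (the imaginary part), so t_p = 1.06 s.

t_p ≈ 1.06 s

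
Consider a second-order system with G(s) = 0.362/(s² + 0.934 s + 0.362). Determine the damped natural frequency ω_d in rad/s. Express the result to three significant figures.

ω_n = √0.362 = 0.602 rad/s; ζ = 0.934/(2·0.602) = 0.776.
The damped frequency ω_d = ω_n√(1−ζ²) = 0.379 rad/s.

ω_d ≈ 0.379 rad/s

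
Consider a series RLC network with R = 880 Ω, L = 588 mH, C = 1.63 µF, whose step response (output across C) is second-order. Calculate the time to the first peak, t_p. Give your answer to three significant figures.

t_p ≈ 0.00452 s

For a series RLC circuit (capacitor voltage as output), ω_n = 1/√(LC) = 1/√(588 mH · 1.63 µF) = 1020 rad/s.
ζ = (R/2)·√(C/L) = (880/2)·√(1.63 µF/588 mH) = 0.733.
ω_d = ω_n√(1−ζ²) = 695 rad/s. t_p = π/ω_d = 0.00452 s.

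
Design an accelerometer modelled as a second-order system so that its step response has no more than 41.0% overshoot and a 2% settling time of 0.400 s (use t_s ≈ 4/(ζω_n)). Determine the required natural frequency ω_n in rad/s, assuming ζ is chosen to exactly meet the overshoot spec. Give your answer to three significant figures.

ζ = −ln(OS)/√(π² + (ln OS)²). With OS = 0.410, ln OS = −0.8916 and ζ = 0.8916/3.266 = 0.273.
Then ω_n = 4/(ζ t_s) = 4/(0.273 × 0.400) = 36.6 rad/s.

ω_n ≈ 36.6 rad/s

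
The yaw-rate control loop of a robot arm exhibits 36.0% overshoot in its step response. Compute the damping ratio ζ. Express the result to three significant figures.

ζ ≈ 0.309

ζ = −ln(OS)/√(π² + (ln OS)²). With OS = 0.360, ln OS = −1.022 and ζ = 1.022/3.304 = 0.309.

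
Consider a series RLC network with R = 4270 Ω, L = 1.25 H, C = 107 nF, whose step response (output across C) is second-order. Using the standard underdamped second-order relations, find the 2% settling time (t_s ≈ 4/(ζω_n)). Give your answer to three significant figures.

t_s ≈ 0.00234 s

For a series RLC circuit (capacitor voltage as output), ω_n = 1/√(LC) = 1/√(1.25 H · 107 nF) = 2730 rad/s.
ζ = (R/2)·√(C/L) = (4270/2)·√(107 nF/1.25 H) = 0.625.
t_s ≈ 4/(ζω_n) = 0.00234 s.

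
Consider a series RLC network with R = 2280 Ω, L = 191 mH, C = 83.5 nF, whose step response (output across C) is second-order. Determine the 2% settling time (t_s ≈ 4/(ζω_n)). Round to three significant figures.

t_s ≈ 0.000670 s

For a series RLC circuit (capacitor voltage as output), ω_n = 1/√(LC) = 1/√(191 mH · 83.5 nF) = 7920 rad/s.
ζ = (R/2)·√(C/L) = (2280/2)·√(83.5 nF/191 mH) = 0.754.
t_s ≈ 4/(ζω_n) = 0.000670 s.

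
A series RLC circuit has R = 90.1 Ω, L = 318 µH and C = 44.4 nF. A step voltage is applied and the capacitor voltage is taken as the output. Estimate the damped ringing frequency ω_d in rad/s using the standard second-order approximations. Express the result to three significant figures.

ω_d ≈ 225000 rad/s

For a series RLC circuit (capacitor voltage as output), ω_n = 1/√(LC) = 1/√(318 µH · 44.4 nF) = 266000 rad/s.
ζ = (R/2)·√(C/L) = (90.1/2)·√(44.4 nF/318 µH) = 0.532.
ω_d = ω_n√(1−ζ²) = 225000 rad/s.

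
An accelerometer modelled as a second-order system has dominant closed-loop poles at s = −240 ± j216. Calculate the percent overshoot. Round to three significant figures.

The poles are at −σ ± jω_d with σ = 240 and ω_d = 216, so ω_n = √(σ²+ω_d²) = 323 rad/s and ζ = σ/ω_n = 0.743.
%OS = 100 e^{−πζ/√(1−ζ²)} with ζ = 0.743 gives 3.05%.

%OS ≈ 3.05%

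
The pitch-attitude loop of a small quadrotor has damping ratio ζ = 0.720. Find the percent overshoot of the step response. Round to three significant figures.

For an underdamped second-order system, %OS = 100·exp(−πζ/√(1−ζ²)).
πζ/√(1−ζ²) = π·0.720/√(1−0.518) = 3.259, so %OS = 100·e^(−3.259) = 3.84%.

%OS ≈ 3.84%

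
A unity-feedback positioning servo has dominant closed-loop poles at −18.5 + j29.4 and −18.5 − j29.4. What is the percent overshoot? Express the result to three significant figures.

%OS ≈ 13.9%

The poles are at −σ ± jω_d with σ = 18.5 and ω_d = 29.4, so ω_n = √(σ²+ω_d²) = 34.7 rad/s and ζ = σ/ω_n = 0.533.
%OS = 100 e^{−πζ/√(1−ζ²)} with ζ = 0.533 gives 13.9%.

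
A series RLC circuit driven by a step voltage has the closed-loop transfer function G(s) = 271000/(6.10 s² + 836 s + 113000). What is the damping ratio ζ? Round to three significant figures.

Dividing through by 6.10: denominator becomes s² + 137.0 s + 18520.
So ω_n = √18520 = 136 rad/s and ζ = 137.0/(2·136) = 0.503.

ζ ≈ 0.503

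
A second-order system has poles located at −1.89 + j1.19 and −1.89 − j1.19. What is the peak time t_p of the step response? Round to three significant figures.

t_p = π/ω_d with ω_d = 1.19 (the imaginary part), so t_p = 2.64 s.

t_p ≈ 2.64 s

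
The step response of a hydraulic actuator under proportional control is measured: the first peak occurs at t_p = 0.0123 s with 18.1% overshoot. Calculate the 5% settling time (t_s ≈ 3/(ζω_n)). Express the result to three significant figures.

ζ from %OS: ζ = |ln 0.181|/√(π²+ln²0.181) = 0.478.
t_p = π/ω_d ⇒ ω_d = 255 rad/s; then ω_n = ω_d/√(1−ζ²) = 291 rad/s.
t_s ≈ 3/(ζω_n) = 3/(0.478·291) = 0.0216 s.

t_s ≈ 0.0216 s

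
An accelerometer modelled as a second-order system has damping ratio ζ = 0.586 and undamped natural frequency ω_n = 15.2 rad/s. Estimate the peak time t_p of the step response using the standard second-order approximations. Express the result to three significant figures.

t_p ≈ 0.255 s

The damped frequency is ω_d = ω_n√(1−ζ²) = 15.2·√(1−0.343) = 12.3 rad/s.
Peak time t_p = π/ω_d = π/12.3 = 0.255 s.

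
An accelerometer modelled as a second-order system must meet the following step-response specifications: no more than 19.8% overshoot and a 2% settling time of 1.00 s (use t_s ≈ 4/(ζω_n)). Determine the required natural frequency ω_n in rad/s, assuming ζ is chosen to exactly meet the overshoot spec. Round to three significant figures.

From %OS = 100·exp(−πζ/√(1−ζ²)), invert to get ζ = −ln(OS)/√(π² + ln²(OS)) with OS = 0.198.
−ln 0.198 = 1.619, so ζ = 1.619/√(π² + 2.623) = 0.458.
From t_s ≈ 4/(ζω_n): ω_n = 4/(ζ·t_s) = 4/(0.458·1.00) = 8.73 rad/s.

ω_n ≈ 8.73 rad/s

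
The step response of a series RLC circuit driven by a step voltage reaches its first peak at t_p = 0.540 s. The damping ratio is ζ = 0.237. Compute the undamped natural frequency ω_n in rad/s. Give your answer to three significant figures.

Peak time t_p = π/ω_d, so ω_d = π/t_p = π/0.540 = 5.82 rad/s.
ω_n = ω_d/√(1−ζ²) = 5.82/√0.944 = 5.99 rad/s.

ω_n ≈ 5.99 rad/s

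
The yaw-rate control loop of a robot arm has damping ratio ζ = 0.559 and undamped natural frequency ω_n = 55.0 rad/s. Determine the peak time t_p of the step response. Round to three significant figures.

t_p ≈ 0.0689 s

The damped frequency is ω_d = ω_n√(1−ζ²) = 55.0·√(1−0.312) = 45.6 rad/s.
Peak time t_p = π/ω_d = π/45.6 = 0.0689 s.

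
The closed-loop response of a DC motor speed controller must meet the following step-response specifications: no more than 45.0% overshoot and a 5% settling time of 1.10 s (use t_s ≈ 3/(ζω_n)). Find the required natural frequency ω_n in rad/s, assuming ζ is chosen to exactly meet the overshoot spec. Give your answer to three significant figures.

ζ = −ln(OS)/√(π² + (ln OS)²). With OS = 0.450, ln OS = −0.7985 and ζ = 0.7985/3.241 = 0.246.
From t_s ≈ 3/(ζω_n): ω_n = 3/(ζ·t_s) = 3/(0.246·1.10) = 11.1 rad/s.

ω_n ≈ 11.1 rad/s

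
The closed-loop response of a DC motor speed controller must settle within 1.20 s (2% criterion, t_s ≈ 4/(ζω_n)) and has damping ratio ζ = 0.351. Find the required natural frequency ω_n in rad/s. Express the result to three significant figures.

Rearranging t_s ≈ 4/(ζω_n) gives ω_n = 4/(ζ·t_s) = 4/(0.351 × 1.20) = 9.50 rad/s.

ω_n ≈ 9.50 rad/s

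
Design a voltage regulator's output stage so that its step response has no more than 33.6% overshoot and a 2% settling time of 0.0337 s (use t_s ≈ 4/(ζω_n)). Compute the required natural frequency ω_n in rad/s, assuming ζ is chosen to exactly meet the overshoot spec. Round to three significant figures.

Inverting the overshoot relation: ζ = |ln 0.336|/√(π² + ln²0.336) = 0.328.
Then ω_n = 4/(ζ t_s) = 4/(0.328 × 0.0337) = 362 rad/s.

ω_n ≈ 362 rad/s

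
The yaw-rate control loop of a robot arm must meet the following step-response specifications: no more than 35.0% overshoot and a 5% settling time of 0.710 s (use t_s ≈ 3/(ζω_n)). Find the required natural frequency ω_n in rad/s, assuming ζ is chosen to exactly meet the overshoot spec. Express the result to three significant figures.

ω_n ≈ 13.3 rad/s

From %OS = 100·exp(−πζ/√(1−ζ²)), invert to get ζ = −ln(OS)/√(π² + ln²(OS)) with OS = 0.350.
−ln 0.350 = 1.050, so ζ = 1.050/√(π² + 1.102) = 0.317.
Then ω_n = 3/(ζ t_s) = 3/(0.317 × 0.710) = 13.3 rad/s.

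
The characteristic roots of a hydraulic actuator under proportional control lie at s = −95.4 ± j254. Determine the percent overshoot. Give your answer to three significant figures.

%OS ≈ 30.7%

|pole| = ω_n = √(95.4² + 254²) = 271 rad/s; ζ = cos θ = σ/ω_n = 0.352.
Overshoot: exp(−π·0.352/√(1−0.352²)) = 0.307, i.e. 30.7%.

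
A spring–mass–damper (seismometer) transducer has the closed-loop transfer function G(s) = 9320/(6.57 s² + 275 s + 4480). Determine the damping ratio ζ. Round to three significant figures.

Dividing through by 6.57: denominator becomes s² + 41.86 s + 681.9.
So ω_n = √681.9 = 26.1 rad/s and ζ = 41.86/(2·26.1) = 0.801.

ζ ≈ 0.801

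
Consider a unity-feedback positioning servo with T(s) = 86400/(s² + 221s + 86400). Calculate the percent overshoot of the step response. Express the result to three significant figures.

%OS ≈ 28.0%

Comparing the denominator to s² + 2ζω_n s + ω_n²: ω_n = √86400 = 294 rad/s, and 2ζω_n = 221 so ζ = 221/(2·294) = 0.376.
%OS = 100·exp(−πζ/√(1−ζ²)) = 28.0%.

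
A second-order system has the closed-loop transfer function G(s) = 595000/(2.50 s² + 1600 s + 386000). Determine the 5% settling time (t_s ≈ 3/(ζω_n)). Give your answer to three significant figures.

Dividing through by 2.50: denominator becomes s² + 640.0 s + 154400.
So ω_n = √154400 = 393 rad/s and ζ = 640.0/(2·393) = 0.814.
t_s ≈ 3/(ζω_n) = 0.00937 s.

t_s ≈ 0.00937 s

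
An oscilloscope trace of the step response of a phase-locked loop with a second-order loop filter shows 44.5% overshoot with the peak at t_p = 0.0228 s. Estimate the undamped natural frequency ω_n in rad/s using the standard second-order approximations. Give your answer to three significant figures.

The overshoot fixes ζ = −ln(OS)/√(π²+ln²(OS)) = 0.250.
t_p = π/ω_d ⇒ ω_d = 138 rad/s; then ω_n = ω_d/√(1−ζ²) = 142 rad/s.

ω_n ≈ 142 rad/s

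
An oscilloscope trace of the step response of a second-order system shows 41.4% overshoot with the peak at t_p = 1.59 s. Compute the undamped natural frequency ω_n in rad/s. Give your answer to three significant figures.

ζ from %OS: ζ = |ln 0.414|/√(π²+ln²0.414) = 0.270.
From t_p = π/ω_d, ω_d = π/1.59 = 1.98 rad/s, so ω_n = ω_d/√(1−ζ²) = 2.05 rad/s.

ω_n ≈ 2.05 rad/s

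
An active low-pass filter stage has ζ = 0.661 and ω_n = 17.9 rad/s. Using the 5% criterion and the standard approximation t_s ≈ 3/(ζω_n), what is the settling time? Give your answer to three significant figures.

t_s ≈ 3/(ζω_n) = 3/(0.661 × 17.9) = 0.254 s.

t_s ≈ 0.254 s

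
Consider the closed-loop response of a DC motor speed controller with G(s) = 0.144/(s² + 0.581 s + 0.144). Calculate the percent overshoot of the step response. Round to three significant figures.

Matching coefficients with s² + 2ζω_n s + ω_n² gives ω_n² = 0.144 ⇒ ω_n = 0.379 rad/s, and ζ = 0.581/(2ω_n) = 0.766.
%OS = 100 e^{−πζ/√(1−ζ²)} with ζ = 0.766 gives 2.38%.

%OS ≈ 2.38%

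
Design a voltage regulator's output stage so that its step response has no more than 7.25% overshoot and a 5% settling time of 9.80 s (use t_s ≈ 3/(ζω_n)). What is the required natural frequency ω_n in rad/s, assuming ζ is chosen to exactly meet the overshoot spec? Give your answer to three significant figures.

From %OS = 100·exp(−πζ/√(1−ζ²)), invert to get ζ = −ln(OS)/√(π² + ln²(OS)) with OS = 0.0725.
−ln 0.0725 = 2.624, so ζ = 2.624/√(π² + 6.886) = 0.641.
From t_s ≈ 3/(ζω_n): ω_n = 3/(ζ·t_s) = 3/(0.641·9.80) = 0.478 rad/s.

ω_n ≈ 0.478 rad/s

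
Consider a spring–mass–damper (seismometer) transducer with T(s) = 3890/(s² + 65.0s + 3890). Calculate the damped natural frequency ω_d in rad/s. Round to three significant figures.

ω_d ≈ 53.2 rad/s

ω_n = √3890 = 62.4 rad/s; ζ = 65.0/(2·62.4) = 0.521.
ω_d = 62.4·√(1 − 0.521²) = 53.2 rad/s.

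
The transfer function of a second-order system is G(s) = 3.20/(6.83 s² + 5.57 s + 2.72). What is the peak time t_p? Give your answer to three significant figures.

t_p ≈ 6.52 s

Dividing through by 6.83: denominator becomes s² + 0.8155 s + 0.3982.
So ω_n = √0.3982 = 0.631 rad/s and ζ = 0.8155/(2·0.631) = 0.646.
The damped frequency ω_d = ω_n√(1−ζ²) = 0.482 rad/s. t_p = π/ω_d = 6.52 s.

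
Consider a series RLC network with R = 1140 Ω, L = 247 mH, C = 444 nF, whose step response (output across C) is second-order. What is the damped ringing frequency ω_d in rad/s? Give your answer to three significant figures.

For a series RLC circuit (capacitor voltage as output), ω_n = 1/√(LC) = 1/√(247 mH · 444 nF) = 3020 rad/s.
ζ = (R/2)·√(C/L) = (1140/2)·√(444 nF/247 mH) = 0.764.
ω_d = 3020·√(1 − 0.764²) = 1950 rad/s.

ω_d ≈ 1950 rad/s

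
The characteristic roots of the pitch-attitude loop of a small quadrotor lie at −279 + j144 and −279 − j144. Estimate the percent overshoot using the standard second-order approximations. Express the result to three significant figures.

The poles are at −σ ± jω_d with σ = 279 and ω_d = 144, so ω_n = √(σ²+ω_d²) = 314 rad/s and ζ = σ/ω_n = 0.889.
%OS = 100·exp(−πζ/√(1−ζ²)) = 0.227%.

%OS ≈ 0.227%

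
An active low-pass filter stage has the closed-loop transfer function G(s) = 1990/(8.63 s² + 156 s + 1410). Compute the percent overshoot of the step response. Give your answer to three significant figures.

Dividing through by 8.63: denominator becomes s² + 18.08 s + 163.4.
So ω_n = √163.4 = 12.8 rad/s and ζ = 18.08/(2·12.8) = 0.707.
%OS = 100·exp(−πζ/√(1−ζ²)) = 4.32%.

%OS ≈ 4.32%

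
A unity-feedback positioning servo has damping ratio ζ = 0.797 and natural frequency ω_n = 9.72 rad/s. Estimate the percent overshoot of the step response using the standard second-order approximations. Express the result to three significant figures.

For an underdamped second-order system, %OS = 100·exp(−πζ/√(1−ζ²)).
πζ/√(1−ζ²) = π·0.797/√(1−0.635) = 4.146, so %OS = 100·e^(−4.146) = 1.58%.

%OS ≈ 1.58%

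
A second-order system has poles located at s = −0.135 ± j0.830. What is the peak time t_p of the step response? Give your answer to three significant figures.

t_p = π/ω_d with ω_d = 0.830 (the imaginary part), so t_p = 3.79 s.

t_p ≈ 3.79 s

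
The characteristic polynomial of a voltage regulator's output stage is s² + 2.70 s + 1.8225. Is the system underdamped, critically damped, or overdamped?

a² − 4b = 2.70² − 4·1.8225 = 0 (repeated real root); the system is critically damped.

critically damped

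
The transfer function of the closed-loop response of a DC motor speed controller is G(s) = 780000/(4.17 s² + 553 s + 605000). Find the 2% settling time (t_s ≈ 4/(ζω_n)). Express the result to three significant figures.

t_s ≈ 0.0603 s

Dividing through by 4.17: denominator becomes s² + 132.6 s + 145100.
So ω_n = √145100 = 381 rad/s and ζ = 132.6/(2·381) = 0.174.
t_s ≈ 4/(ζω_n) = 0.0603 s.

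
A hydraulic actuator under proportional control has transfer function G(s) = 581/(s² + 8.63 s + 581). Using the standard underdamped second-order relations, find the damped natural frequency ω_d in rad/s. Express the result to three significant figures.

Matching coefficients with s² + 2ζω_n s + ω_n² gives ω_n² = 581 ⇒ ω_n = 24.1 rad/s, and ζ = 8.63/(2ω_n) = 0.179.
The damped frequency ω_d = ω_n√(1−ζ²) = 23.7 rad/s.

ω_d ≈ 23.7 rad/s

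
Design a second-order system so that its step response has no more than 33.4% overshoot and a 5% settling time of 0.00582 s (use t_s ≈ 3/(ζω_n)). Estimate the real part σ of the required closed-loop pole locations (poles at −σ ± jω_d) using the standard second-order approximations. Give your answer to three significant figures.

The settling-time spec alone fixes σ = ζω_n = 3/t_s = 3/0.00582 = 515.
(Overshoot then fixes ζ = 0.330 and hence ω_d = σ·√(1−ζ²)/ζ = 1480 rad/s.)

σ ≈ 515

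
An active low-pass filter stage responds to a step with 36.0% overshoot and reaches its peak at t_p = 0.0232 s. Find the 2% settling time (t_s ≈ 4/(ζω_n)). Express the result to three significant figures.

From the overshoot, ζ = −ln(OS)/√(π²+ln²(OS)) = 0.309.
From t_p = π/ω_d, ω_d = π/0.0232 = 135 rad/s, so ω_n = ω_d/√(1−ζ²) = 142 rad/s.
t_s ≈ 4/(ζω_n) = 4/(0.309·142) = 0.0908 s.

t_s ≈ 0.0908 s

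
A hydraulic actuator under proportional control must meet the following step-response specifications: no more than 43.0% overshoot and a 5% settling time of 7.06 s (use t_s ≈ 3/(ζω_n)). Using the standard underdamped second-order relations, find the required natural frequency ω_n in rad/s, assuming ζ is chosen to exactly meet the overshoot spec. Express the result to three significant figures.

ω_n ≈ 1.64 rad/s

Inverting the overshoot relation: ζ = |ln 0.430|/√(π² + ln²0.430) = 0.259.
From t_s ≈ 3/(ζω_n): ω_n = 3/(ζ·t_s) = 3/(0.259·7.06) = 1.64 rad/s.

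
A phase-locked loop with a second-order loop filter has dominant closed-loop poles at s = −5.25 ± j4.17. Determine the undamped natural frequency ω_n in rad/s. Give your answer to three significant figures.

ω_n ≈ 6.70 rad/s

The poles are at −σ ± jω_d with σ = 5.25 and ω_d = 4.17, so ω_n = √(σ²+ω_d²) = 6.70 rad/s and ζ = σ/ω_n = 0.783.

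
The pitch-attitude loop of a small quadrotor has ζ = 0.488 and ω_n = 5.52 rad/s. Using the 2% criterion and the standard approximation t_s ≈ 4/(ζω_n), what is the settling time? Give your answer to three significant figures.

t_s ≈ 1.48 s

t_s ≈ 4/(ζω_n) = 4/(0.488 × 5.52) = 1.48 s.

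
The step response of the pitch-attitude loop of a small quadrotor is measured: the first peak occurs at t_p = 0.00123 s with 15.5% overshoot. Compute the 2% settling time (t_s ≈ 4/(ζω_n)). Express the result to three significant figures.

ζ from %OS: ζ = |ln 0.155|/√(π²+ln²0.155) = 0.510.
From t_p = π/ω_d, ω_d = π/0.00123 = 2550 rad/s, so ω_n = ω_d/√(1−ζ²) = 2970 rad/s.
t_s ≈ 4/(ζω_n) = 4/(0.510·2970) = 0.00264 s.

t_s ≈ 0.00264 s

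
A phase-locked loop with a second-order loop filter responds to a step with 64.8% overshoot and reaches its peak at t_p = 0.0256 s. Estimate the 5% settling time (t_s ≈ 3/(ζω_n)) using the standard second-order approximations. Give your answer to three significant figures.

t_s ≈ 0.177 s

From the overshoot, ζ = −ln(OS)/√(π²+ln²(OS)) = 0.137.
t_p = π/ω_d ⇒ ω_d = 123 rad/s; then ω_n = ω_d/√(1−ζ²) = 124 rad/s.
t_s ≈ 3/(ζω_n) = 3/(0.137·124) = 0.177 s.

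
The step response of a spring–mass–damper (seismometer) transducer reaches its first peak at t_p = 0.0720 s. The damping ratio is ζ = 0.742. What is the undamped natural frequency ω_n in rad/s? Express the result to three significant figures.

Peak time t_p = π/ω_d, so ω_d = π/t_p = π/0.0720 = 43.6 rad/s.
ω_n = ω_d/√(1−ζ²) = 43.6/√0.449 = 65.1 rad/s.

ω_n ≈ 65.1 rad/s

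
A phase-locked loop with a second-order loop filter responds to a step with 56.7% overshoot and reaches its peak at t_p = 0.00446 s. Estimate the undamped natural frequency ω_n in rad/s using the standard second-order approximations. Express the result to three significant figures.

The overshoot fixes ζ = −ln(OS)/√(π²+ln²(OS)) = 0.178.
t_p = π/ω_d ⇒ ω_d = 704 rad/s; then ω_n = ω_d/√(1−ζ²) = 716 rad/s.

ω_n ≈ 716 rad/s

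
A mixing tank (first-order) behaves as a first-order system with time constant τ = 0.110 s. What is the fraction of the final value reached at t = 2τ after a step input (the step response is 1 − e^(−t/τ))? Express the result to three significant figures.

y/y_∞ ≈ 0.865

y(t)/y_∞ = 1 − e^(−t/τ) = 1 − e^(−2) = 1 − e^(−2.00) = 0.865.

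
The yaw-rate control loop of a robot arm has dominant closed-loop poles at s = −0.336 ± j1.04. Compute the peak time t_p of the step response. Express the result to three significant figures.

t_p = π/ω_d with ω_d = 1.04 (the imaginary part), so t_p = 3.02 s.

t_p ≈ 3.02 s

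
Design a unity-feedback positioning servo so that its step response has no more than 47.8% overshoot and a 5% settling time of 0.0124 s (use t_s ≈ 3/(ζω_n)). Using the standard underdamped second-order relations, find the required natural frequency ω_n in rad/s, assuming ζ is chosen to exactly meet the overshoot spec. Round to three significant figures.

ω_n ≈ 1060 rad/s

ζ = −ln(OS)/√(π² + (ln OS)²). With OS = 0.478, ln OS = −0.7381 and ζ = 0.7381/3.227 = 0.229.
Then ω_n = 3/(ζ t_s) = 3/(0.229 × 0.0124) = 1060 rad/s.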